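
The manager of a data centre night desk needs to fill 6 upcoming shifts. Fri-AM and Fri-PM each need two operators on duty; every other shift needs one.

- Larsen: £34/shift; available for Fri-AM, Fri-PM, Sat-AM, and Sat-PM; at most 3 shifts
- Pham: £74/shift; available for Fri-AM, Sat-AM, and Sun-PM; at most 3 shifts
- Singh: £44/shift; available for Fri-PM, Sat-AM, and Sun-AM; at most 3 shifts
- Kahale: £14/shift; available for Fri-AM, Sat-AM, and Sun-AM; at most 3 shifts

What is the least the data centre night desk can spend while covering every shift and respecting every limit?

£262

Fri-PM can only be covered by Larsen and Singh, so that assignment is forced.
Sat-PM can only be covered by Larsen, so that assignment is forced.
Sun-PM can only be covered by Pham, so that assignment is forced.
Picking the cheapest available operator for each shift independently would cost £262, and that bound is achievable.
An optimal schedule: Fri-AM→Kahale+Larsen, Fri-PM→Larsen+Singh, Sat-AM→Kahale, Sat-PM→Larsen, Sun-AM→Kahale, Sun-PM→Pham.
Total: 14 + 34 + 34 + 44 + 14 + 34 + 14 + 74 = £262.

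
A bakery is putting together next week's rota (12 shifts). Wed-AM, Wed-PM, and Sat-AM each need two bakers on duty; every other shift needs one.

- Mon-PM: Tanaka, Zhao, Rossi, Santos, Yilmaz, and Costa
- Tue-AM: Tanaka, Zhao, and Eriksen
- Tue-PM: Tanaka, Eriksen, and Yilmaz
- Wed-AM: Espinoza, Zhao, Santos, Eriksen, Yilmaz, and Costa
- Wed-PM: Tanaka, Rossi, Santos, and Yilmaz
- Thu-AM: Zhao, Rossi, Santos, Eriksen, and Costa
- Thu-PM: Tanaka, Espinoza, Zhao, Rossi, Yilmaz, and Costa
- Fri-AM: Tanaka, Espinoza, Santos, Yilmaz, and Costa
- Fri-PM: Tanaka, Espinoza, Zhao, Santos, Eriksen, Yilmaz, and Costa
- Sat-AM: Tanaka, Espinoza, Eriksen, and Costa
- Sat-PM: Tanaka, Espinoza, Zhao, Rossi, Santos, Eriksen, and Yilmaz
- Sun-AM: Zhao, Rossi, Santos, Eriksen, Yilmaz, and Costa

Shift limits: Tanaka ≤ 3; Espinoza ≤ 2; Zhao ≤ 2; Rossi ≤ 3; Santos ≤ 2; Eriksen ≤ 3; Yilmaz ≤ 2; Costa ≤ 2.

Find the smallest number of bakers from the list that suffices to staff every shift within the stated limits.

6

15 slots to fill and no one can take more than 3, so at least ⌈15/3⌉ = 5 bakers are needed.
Any 5 bakers together have capacity at most 3+3+3+2+2 = 13 < 15 slots, so 5 can never suffice.
Tanaka, Espinoza, Zhao, Rossi, Santos, and Eriksen alone can cover everything: Mon-PM→Zhao, Tue-AM→Tanaka, Tue-PM→Tanaka, Wed-AM→Santos+Eriksen, Wed-PM→Tanaka+Rossi, Thu-AM→Zhao, Thu-PM→Rossi, Fri-AM→Espinoza, Fri-PM→Santos, Sat-AM→Espinoza+Eriksen, Sat-PM→Eriksen, Sun-AM→Rossi.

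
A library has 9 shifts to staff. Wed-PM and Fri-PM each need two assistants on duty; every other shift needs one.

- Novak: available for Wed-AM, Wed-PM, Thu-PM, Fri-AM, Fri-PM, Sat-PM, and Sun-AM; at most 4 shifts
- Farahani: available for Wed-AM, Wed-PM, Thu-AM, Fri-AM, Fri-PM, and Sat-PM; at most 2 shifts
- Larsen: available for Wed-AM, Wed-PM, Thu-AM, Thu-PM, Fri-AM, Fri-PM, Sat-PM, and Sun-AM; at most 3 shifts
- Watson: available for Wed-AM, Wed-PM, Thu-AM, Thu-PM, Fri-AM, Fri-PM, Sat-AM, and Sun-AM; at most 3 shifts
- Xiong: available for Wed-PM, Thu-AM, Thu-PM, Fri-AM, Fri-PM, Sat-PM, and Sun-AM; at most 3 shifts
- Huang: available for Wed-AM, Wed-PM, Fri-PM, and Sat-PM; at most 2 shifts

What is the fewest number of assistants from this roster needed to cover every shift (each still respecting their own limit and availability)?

4

11 slots to fill and no one can take more than 4, so at least ⌈11/4⌉ = 3 assistants are needed.
Any 3 assistants together have capacity at most 4+3+3 = 10 < 11 slots, so 3 can never suffice.
Novak, Farahani, Larsen, and Watson alone can cover everything: Wed-AM→Novak, Wed-PM→Larsen+Watson, Thu-AM→Farahani, Thu-PM→Novak, Fri-AM→Farahani, Fri-PM→Larsen+Watson, Sat-AM→Watson, Sat-PM→Novak, Sun-AM→Novak.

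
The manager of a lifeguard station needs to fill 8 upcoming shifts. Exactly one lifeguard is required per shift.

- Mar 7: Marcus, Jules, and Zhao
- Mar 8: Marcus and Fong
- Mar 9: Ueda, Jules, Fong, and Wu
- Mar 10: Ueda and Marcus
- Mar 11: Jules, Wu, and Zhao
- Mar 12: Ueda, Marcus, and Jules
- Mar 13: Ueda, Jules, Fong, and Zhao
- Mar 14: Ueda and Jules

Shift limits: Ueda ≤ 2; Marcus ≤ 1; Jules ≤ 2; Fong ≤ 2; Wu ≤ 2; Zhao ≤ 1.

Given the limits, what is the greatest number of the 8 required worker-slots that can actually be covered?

Total capacity across all lifeguards is 2+1+2+2+2+1 = 10, and 8 slots are needed, so at most 8 can be filled.
An assignment achieving 8: Mar 7→Jules, Mar 8→Marcus, Mar 9→Fong, Mar 10→Ueda, Mar 11→Wu, Mar 12→Jules, Mar 13→Fong, Mar 14→Ueda.
Loads: Ueda 2/2, Marcus 1/1, Jules 2/2, Fong 2/2, Wu 1/2, Zhao 0/1.

8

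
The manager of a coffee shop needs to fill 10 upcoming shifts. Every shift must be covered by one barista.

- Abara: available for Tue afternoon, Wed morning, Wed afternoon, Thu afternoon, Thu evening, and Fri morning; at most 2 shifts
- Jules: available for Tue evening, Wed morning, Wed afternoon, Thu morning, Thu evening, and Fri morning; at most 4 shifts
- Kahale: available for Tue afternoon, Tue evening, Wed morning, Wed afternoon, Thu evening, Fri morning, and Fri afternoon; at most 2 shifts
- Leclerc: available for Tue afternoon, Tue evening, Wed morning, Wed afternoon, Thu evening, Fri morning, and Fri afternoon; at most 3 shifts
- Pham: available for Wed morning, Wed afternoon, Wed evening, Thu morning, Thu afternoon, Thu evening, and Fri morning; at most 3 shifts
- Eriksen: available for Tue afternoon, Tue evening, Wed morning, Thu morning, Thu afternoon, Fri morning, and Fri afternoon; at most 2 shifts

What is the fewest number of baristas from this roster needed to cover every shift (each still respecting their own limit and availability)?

10 slots to fill and no one can take more than 4, so at least ⌈10/4⌉ = 3 baristas are needed.
Jules, Leclerc, and Pham alone can cover everything: Tue afternoon→Leclerc, Tue evening→Jules, Wed morning→Jules, Wed afternoon→Jules, Wed evening→Pham, Thu morning→Jules, Thu afternoon→Pham, Thu evening→Leclerc, Fri morning→Pham, Fri afternoon→Leclerc.

3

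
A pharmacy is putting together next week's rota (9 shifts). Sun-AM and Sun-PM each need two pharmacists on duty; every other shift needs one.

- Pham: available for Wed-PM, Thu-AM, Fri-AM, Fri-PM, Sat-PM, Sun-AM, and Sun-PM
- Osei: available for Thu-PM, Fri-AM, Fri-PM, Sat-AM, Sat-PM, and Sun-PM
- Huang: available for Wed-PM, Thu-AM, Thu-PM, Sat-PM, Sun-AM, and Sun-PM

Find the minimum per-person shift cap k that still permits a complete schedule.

With 3 pharmacists and 11 worker-slots to fill, someone must work at least ⌈11/3⌉ = 4 shifts, so k ≥ 4.
k = 4 works: Wed-PM→Pham, Thu-AM→Pham, Thu-PM→Osei, Fri-AM→Pham, Fri-PM→Osei, Sat-AM→Osei, Sat-PM→Huang, Sun-AM→Pham+Huang, Sun-PM→Osei+Huang.
Loads: Pham 4, Osei 4, Huang 3 — all ≤ 4.

4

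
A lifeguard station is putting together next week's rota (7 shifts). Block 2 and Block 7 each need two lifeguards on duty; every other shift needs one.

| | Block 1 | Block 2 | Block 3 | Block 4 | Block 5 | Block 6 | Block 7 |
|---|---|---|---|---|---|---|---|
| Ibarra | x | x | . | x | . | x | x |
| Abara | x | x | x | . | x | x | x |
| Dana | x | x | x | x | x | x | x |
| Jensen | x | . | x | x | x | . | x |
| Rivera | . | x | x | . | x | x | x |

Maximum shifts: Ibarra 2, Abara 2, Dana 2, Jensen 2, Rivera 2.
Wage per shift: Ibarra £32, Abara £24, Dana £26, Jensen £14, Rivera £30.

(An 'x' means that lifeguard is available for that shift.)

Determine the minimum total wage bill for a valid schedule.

£220

Picking the cheapest available lifeguard for each shift independently would cost £168, but that ignores the shift limits.
An optimal schedule: Block 1→Jensen, Block 2→Dana+Rivera, Block 3→Abara, Block 4→Jensen, Block 5→Abara, Block 6→Dana, Block 7→Rivera+Ibarra.
Total: 14 + 26 + 30 + 24 + 14 + 24 + 26 + 30 + 32 = £220.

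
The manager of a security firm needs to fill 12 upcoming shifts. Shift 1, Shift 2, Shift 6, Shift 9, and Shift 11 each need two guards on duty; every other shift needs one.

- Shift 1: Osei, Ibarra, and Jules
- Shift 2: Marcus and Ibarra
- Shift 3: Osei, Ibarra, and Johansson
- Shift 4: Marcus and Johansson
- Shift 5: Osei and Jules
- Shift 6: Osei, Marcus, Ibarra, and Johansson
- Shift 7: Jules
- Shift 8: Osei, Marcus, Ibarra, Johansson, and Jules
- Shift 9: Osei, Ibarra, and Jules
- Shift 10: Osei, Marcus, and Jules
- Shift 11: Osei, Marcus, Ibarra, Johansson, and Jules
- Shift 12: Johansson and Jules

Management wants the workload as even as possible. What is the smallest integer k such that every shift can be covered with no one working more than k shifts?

4

With 5 guards and 17 worker-slots to fill, someone must work at least ⌈17/5⌉ = 4 shifts, so k ≥ 4.
k = 4 works: Shift 1→Osei+Ibarra, Shift 2→Marcus+Ibarra, Shift 3→Osei, Shift 4→Marcus, Shift 5→Osei, Shift 6→Ibarra+Johansson, Shift 7→Jules, Shift 8→Marcus, Shift 9→Osei+Ibarra, Shift 10→Marcus, Shift 11→Johansson+Jules, Shift 12→Johansson.
Loads: Osei 4, Marcus 4, Ibarra 4, Johansson 3, Jules 2 — all ≤ 4.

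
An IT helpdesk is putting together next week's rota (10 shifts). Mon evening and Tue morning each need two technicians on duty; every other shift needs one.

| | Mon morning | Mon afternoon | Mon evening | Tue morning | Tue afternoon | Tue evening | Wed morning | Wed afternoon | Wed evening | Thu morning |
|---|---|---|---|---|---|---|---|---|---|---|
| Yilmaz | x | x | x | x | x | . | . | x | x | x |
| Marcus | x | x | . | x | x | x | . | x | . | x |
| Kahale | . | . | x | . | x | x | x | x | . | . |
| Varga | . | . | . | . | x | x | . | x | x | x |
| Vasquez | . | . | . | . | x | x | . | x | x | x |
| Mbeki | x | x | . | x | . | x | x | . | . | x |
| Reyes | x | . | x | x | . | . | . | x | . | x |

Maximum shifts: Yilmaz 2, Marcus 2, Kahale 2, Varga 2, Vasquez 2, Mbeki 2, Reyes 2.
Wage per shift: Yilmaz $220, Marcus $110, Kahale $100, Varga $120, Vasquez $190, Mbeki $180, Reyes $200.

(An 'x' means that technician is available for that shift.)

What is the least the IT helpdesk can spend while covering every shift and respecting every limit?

Picking the cheapest available technician for each shift independently would cost $1440, but that ignores the shift limits.
An optimal schedule: Mon morning→Marcus, Mon afternoon→Marcus, Mon evening→Kahale+Reyes, Tue morning→Mbeki+Reyes, Tue afternoon→Varga, Tue evening→Mbeki, Wed morning→Kahale, Wed afternoon→Vasquez, Wed evening→Varga, Thu morning→Vasquez.
Total: 110 + 110 + 100 + 200 + 180 + 200 + 120 + 180 + 100 + 190 + 120 + 190 = $1800.

$1800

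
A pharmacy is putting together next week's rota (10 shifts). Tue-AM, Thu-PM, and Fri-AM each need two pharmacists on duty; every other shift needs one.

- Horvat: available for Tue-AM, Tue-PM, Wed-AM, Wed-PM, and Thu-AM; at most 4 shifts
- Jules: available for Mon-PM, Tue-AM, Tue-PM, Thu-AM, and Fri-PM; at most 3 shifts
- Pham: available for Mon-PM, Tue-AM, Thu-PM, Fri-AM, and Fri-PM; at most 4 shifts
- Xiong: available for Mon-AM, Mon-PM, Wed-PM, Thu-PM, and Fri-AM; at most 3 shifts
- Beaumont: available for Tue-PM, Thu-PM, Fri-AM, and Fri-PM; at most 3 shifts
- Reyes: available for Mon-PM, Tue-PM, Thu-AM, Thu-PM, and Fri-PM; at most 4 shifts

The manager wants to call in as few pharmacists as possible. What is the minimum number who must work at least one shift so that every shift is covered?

4

13 slots to fill and no one can take more than 4, so at least ⌈13/4⌉ = 4 pharmacists are needed.
Horvat, Jules, Pham, and Xiong alone can cover everything: Mon-AM→Xiong, Mon-PM→Jules, Tue-AM→Jules+Pham, Tue-PM→Horvat, Wed-AM→Horvat, Wed-PM→Horvat, Thu-AM→Horvat, Thu-PM→Pham+Xiong, Fri-AM→Pham+Xiong, Fri-PM→Jules.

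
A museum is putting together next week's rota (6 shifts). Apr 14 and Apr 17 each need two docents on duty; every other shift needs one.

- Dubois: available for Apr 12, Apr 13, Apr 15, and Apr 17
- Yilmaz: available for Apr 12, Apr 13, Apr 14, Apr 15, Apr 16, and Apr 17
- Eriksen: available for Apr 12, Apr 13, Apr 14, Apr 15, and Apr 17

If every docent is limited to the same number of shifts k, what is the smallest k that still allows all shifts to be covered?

With 3 docents and 8 worker-slots to fill, someone must work at least ⌈8/3⌉ = 3 shifts, so k ≥ 3.
k = 3 works: Apr 12→Dubois, Apr 13→Dubois, Apr 14→Yilmaz+Eriksen, Apr 15→Dubois, Apr 16→Yilmaz, Apr 17→Yilmaz+Eriksen.
Loads: Dubois 3, Yilmaz 3, Eriksen 2 — all ≤ 3.

3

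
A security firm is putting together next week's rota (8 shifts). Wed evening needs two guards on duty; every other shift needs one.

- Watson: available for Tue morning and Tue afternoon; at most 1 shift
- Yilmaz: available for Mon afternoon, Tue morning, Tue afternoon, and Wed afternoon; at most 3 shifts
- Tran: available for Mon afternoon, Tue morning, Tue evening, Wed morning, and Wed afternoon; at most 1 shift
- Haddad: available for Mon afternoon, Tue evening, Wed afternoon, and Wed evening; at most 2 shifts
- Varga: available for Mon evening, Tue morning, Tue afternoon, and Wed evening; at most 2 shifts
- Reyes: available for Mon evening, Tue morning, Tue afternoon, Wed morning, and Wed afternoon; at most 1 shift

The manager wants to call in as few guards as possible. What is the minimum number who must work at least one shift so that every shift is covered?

9 slots to fill and no one can take more than 3, so at least ⌈9/3⌉ = 3 guards are needed.
Any 4 guards together have capacity at most 3+2+2+1 = 8 < 9 slots, so 4 can never suffice.
Watson, Yilmaz, Tran, Haddad, and Varga alone can cover everything: Mon afternoon→Yilmaz, Mon evening→Varga, Tue morning→Yilmaz, Tue afternoon→Watson, Tue evening→Haddad, Wed morning→Tran, Wed afternoon→Yilmaz, Wed evening→Haddad+Varga.

5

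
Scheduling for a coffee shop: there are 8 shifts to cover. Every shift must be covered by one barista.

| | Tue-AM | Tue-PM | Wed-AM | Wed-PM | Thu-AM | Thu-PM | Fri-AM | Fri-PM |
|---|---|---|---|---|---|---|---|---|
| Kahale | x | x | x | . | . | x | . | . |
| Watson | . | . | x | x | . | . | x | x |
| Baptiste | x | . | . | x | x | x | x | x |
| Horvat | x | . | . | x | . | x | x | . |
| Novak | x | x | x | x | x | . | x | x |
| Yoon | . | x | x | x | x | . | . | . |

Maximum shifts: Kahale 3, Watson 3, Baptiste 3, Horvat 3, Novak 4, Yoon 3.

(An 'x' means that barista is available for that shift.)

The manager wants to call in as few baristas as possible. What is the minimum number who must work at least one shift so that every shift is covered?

8 slots to fill and no one can take more than 4, so at least ⌈8/4⌉ = 2 baristas are needed.
Any 2 baristas together have capacity at most 4+3 = 7 < 8 slots, so 2 can never suffice.
Kahale, Watson, and Baptiste alone can cover everything: Tue-AM→Kahale, Tue-PM→Kahale, Wed-AM→Kahale, Wed-PM→Watson, Thu-AM→Baptiste, Thu-PM→Baptiste, Fri-AM→Watson, Fri-PM→Watson.

3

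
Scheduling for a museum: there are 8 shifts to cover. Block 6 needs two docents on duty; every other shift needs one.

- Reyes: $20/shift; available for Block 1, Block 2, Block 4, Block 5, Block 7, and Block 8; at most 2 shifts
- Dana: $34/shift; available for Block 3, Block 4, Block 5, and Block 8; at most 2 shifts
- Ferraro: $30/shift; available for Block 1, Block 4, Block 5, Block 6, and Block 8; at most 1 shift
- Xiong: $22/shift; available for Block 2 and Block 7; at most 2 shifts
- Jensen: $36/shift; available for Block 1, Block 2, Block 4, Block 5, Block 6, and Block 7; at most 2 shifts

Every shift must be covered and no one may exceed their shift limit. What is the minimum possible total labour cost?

$254

Block 3 can only be covered by Dana, so that assignment is forced.
Block 6 can only be covered by Ferraro and Jensen, so that assignment is forced.
Picking the cheapest available docent for each shift independently would cost $220, but that ignores the shift limits.
An optimal schedule: Block 1→Reyes, Block 2→Xiong, Block 3→Dana, Block 4→Dana, Block 5→Jensen, Block 6→Ferraro+Jensen, Block 7→Xiong, Block 8→Reyes.
Total: 20 + 22 + 34 + 34 + 36 + 30 + 36 + 22 + 20 = $254.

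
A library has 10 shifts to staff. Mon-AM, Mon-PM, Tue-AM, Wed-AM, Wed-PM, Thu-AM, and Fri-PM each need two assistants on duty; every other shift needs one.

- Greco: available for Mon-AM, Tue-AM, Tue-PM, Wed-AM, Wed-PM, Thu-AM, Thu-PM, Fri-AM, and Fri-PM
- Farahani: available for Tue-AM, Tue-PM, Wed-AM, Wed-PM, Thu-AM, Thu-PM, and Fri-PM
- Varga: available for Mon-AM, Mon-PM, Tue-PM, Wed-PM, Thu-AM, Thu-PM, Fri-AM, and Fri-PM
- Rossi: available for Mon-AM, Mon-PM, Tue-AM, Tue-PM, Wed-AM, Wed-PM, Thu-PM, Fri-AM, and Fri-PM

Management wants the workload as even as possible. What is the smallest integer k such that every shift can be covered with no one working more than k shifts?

With 4 assistants and 17 worker-slots to fill, someone must work at least ⌈17/4⌉ = 5 shifts, so k ≥ 5.
k = 5 works: Mon-AM→Greco+Varga, Mon-PM→Varga+Rossi, Tue-AM→Greco+Farahani, Tue-PM→Farahani, Wed-AM→Greco+Farahani, Wed-PM→Varga+Rossi, Thu-AM→Greco+Farahani, Thu-PM→Farahani, Fri-AM→Greco, Fri-PM→Varga+Rossi.
Loads: Greco 5, Farahani 5, Varga 4, Rossi 3 — all ≤ 5.

5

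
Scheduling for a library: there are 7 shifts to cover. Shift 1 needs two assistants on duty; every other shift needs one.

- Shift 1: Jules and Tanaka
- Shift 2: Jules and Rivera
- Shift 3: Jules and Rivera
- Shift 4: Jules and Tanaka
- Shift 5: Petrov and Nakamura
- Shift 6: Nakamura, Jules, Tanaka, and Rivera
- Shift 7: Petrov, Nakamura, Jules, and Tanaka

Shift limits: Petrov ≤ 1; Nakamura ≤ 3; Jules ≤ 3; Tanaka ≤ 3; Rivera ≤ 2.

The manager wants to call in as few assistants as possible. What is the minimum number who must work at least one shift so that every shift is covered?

8 slots to fill and no one can take more than 3, so at least ⌈8/3⌉ = 3 assistants are needed.
Nakamura, Jules, and Tanaka alone can cover everything: Shift 1→Jules+Tanaka, Shift 2→Jules, Shift 3→Jules, Shift 4→Tanaka, Shift 5→Nakamura, Shift 6→Nakamura, Shift 7→Nakamura.

3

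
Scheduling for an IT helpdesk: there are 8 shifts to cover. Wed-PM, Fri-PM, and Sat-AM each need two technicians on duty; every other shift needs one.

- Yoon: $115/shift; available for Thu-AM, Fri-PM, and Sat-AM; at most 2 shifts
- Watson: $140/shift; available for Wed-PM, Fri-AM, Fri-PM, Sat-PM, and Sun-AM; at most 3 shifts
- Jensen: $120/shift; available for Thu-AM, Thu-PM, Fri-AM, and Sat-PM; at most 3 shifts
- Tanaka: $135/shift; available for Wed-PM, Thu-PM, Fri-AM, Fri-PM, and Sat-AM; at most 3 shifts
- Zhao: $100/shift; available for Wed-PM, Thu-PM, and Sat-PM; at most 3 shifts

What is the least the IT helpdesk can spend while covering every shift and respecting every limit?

Sat-AM can only be covered by Yoon and Tanaka, so that assignment is forced.
Sun-AM can only be covered by Watson, so that assignment is forced.
Picking the cheapest available technician for each shift independently would cost $1310, but that ignores the shift limits.
An optimal schedule: Wed-PM→Zhao+Tanaka, Thu-AM→Jensen, Thu-PM→Zhao, Fri-AM→Jensen, Fri-PM→Yoon+Tanaka, Sat-AM→Yoon+Tanaka, Sat-PM→Zhao, Sun-AM→Watson.
Total: 100 + 135 + 120 + 100 + 120 + 115 + 135 + 115 + 135 + 100 + 140 = $1315.

$1315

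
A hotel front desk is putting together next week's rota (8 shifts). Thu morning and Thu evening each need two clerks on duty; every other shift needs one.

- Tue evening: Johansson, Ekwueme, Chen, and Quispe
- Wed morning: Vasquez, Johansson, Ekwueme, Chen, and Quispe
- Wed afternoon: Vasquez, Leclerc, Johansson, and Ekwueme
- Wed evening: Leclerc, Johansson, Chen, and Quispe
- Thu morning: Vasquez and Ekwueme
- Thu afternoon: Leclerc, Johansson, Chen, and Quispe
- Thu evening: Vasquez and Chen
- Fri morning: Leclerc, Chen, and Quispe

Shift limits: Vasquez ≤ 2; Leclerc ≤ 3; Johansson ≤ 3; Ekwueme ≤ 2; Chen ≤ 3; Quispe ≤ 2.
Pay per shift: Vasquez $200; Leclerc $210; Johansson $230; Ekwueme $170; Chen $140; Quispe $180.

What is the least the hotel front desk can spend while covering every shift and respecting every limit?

Thu morning can only be covered by Vasquez and Ekwueme, so that assignment is forced.
Thu evening can only be covered by Vasquez and Chen, so that assignment is forced.
Picking the cheapest available clerk for each shift independently would cost $1580, but that ignores the shift limits.
An optimal schedule: Tue evening→Chen, Wed morning→Quispe, Wed afternoon→Ekwueme, Wed evening→Quispe, Thu morning→Ekwueme+Vasquez, Thu afternoon→Leclerc, Thu evening→Chen+Vasquez, Fri morning→Chen.
Total: 140 + 180 + 170 + 180 + 170 + 200 + 210 + 140 + 200 + 140 = $1730.

$1730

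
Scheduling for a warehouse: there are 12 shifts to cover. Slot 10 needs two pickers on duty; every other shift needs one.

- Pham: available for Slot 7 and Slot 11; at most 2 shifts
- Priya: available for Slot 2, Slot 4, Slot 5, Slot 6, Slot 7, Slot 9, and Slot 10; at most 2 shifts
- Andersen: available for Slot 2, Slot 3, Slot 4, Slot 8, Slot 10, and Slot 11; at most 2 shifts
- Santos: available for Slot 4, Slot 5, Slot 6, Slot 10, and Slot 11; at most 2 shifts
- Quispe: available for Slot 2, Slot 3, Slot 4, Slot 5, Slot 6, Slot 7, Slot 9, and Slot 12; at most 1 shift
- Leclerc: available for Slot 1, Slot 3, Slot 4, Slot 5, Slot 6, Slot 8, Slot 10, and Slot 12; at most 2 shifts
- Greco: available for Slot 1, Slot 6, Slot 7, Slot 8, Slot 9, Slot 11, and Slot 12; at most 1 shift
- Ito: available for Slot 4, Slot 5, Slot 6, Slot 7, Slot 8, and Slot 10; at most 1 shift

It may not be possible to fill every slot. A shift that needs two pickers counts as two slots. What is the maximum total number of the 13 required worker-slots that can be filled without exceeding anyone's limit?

Total capacity across all pickers is 2+2+2+2+1+2+1+1 = 13, and 13 slots are needed, so at most 13 can be filled.
An assignment achieving 13: Slot 1→Leclerc, Slot 2→Priya, Slot 3→Andersen, Slot 4→Ito, Slot 5→Santos, Slot 6→Greco, Slot 7→Pham, Slot 8→Andersen, Slot 9→Priya, Slot 10→Santos+Leclerc, Slot 11→Pham, Slot 12→Quispe.
Loads: Pham 2/2, Priya 2/2, Andersen 2/2, Santos 2/2, Quispe 1/1, Leclerc 2/2, Greco 1/1, Ito 1/1.

13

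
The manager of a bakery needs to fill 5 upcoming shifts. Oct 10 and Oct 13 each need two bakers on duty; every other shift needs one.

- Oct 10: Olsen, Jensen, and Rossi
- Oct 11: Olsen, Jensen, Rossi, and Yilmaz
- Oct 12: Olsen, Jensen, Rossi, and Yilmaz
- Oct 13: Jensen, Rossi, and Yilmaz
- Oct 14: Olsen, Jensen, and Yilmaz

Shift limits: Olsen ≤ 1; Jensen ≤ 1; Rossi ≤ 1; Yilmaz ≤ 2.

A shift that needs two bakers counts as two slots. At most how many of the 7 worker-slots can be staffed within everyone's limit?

Total capacity across all bakers is 1+1+1+2 = 5, and 7 slots are needed, so at most 5 can be filled.
An assignment achieving 5: Oct 10→Olsen+Jensen, Oct 13→Rossi+Yilmaz, Oct 14→Yilmaz.
Loads: Olsen 1/1, Jensen 1/1, Rossi 1/1, Yilmaz 2/2.

5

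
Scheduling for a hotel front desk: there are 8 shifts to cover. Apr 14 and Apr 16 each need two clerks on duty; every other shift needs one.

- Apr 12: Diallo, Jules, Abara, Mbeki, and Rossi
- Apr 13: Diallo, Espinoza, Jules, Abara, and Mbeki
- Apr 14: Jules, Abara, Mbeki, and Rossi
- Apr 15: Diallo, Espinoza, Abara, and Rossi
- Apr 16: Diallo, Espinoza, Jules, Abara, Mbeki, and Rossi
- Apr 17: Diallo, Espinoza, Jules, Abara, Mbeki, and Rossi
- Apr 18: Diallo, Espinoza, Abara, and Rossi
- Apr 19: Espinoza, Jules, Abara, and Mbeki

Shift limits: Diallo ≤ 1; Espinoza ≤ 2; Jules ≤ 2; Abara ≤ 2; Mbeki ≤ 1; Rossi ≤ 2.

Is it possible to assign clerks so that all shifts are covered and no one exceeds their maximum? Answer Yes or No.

Yes

One valid schedule: Apr 12→Jules, Apr 13→Jules, Apr 14→Abara+Mbeki, Apr 15→Diallo, Apr 16→Abara+Rossi, Apr 17→Rossi, Apr 18→Espinoza, Apr 19→Espinoza.
Loads: Diallo 1/1, Espinoza 2/2, Jules 2/2, Abara 2/2, Mbeki 1/1, Rossi 2/2 — all within limits.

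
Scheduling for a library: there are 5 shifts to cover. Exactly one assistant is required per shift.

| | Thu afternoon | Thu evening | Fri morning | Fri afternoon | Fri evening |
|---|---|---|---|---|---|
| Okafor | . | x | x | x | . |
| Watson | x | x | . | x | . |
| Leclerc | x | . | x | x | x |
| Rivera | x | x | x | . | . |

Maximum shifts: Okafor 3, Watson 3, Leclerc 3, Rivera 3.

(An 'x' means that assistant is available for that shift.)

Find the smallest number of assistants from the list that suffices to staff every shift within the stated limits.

2

5 slots to fill and no one can take more than 3, so at least ⌈5/3⌉ = 2 assistants are needed.
Okafor and Leclerc alone can cover everything: Thu afternoon→Leclerc, Thu evening→Okafor, Fri morning→Okafor, Fri afternoon→Okafor, Fri evening→Leclerc.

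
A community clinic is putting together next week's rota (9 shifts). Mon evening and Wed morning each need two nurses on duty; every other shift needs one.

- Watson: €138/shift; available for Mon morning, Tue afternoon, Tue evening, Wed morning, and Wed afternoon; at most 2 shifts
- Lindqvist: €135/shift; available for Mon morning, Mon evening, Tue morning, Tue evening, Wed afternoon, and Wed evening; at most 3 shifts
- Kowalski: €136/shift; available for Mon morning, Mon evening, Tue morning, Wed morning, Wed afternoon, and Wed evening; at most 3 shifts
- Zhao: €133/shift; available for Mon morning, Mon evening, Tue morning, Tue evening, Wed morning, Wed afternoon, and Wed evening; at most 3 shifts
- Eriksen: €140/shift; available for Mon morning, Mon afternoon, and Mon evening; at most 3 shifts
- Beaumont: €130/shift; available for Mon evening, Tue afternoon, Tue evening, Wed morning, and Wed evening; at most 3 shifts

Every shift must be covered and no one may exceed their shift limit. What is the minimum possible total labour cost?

Mon afternoon can only be covered by Eriksen, so that assignment is forced.
Picking the cheapest available nurse for each shift independently would cost €1455, but that ignores the shift limits.
An optimal schedule: Mon morning→Lindqvist, Mon afternoon→Eriksen, Mon evening→Lindqvist+Kowalski, Tue morning→Zhao, Tue afternoon→Beaumont, Tue evening→Beaumont, Wed morning→Beaumont+Zhao, Wed afternoon→Zhao, Wed evening→Lindqvist.
Total: 135 + 140 + 135 + 136 + 133 + 130 + 130 + 130 + 133 + 133 + 135 = €1470.

€1470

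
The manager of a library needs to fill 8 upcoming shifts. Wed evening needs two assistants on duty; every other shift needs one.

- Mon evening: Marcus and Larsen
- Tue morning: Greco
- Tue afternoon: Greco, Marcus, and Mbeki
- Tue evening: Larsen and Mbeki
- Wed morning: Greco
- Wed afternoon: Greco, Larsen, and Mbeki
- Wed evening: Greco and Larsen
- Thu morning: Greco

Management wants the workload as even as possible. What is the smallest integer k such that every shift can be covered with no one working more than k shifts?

With 4 assistants and 9 worker-slots to fill, someone must work at least ⌈9/4⌉ = 3 shifts, so k ≥ 3.
k = 3 fails: Shifts {Tue morning, Wed morning, Wed evening, Thu morning} need 5 worker-slots in total, but the assistants available for any of those shifts (Greco and Larsen) can supply at most 4 among them. So no valid schedule exists.
k = 4 works: Mon evening→Marcus, Tue morning→Greco, Tue afternoon→Marcus, Tue evening→Larsen, Wed morning→Greco, Wed afternoon→Larsen, Wed evening→Greco+Larsen, Thu morning→Greco.
Loads: Greco 4, Marcus 2, Larsen 3, Mbeki 0 — all ≤ 4.

4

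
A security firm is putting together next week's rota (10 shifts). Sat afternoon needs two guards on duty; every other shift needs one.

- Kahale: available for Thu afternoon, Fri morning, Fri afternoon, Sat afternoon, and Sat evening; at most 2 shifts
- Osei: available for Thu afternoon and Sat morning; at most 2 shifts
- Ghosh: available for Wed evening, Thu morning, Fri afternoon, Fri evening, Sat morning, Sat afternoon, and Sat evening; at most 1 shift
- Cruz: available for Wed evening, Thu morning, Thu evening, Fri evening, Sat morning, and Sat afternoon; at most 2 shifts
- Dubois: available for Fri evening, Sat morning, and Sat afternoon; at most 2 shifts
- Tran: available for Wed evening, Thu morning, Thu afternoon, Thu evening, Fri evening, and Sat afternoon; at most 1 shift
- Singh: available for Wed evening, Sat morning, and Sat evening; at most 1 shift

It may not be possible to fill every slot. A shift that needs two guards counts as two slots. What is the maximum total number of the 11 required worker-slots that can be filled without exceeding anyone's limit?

11

Total capacity across all guards is 2+2+1+2+2+1+1 = 11, and 11 slots are needed, so at most 11 can be filled.
An assignment achieving 11: Wed evening→Cruz, Thu morning→Ghosh, Thu afternoon→Osei, Thu evening→Cruz, Fri morning→Kahale, Fri afternoon→Kahale, Fri evening→Dubois, Sat morning→Osei, Sat afternoon→Dubois+Tran, Sat evening→Singh.
Loads: Kahale 2/2, Osei 2/2, Ghosh 1/1, Cruz 2/2, Dubois 2/2, Tran 1/1, Singh 1/1.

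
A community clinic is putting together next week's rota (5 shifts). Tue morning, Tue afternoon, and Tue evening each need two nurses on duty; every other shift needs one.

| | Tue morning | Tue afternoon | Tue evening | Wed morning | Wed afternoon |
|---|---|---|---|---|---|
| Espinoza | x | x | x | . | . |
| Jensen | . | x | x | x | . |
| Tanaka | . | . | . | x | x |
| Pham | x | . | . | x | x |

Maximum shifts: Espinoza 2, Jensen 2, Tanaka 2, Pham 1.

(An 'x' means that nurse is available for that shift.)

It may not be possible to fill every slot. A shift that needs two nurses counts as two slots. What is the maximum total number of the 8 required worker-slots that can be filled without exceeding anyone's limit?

Total capacity across all nurses is 2+2+2+1 = 7, and 8 slots are needed, so at most 7 can be filled.
An assignment achieving 7: Tue morning→Espinoza+Pham, Tue afternoon→Espinoza+Jensen, Tue evening→Jensen, Wed morning→Tanaka, Wed afternoon→Tanaka.
Loads: Espinoza 2/2, Jensen 2/2, Tanaka 2/2, Pham 1/1.

7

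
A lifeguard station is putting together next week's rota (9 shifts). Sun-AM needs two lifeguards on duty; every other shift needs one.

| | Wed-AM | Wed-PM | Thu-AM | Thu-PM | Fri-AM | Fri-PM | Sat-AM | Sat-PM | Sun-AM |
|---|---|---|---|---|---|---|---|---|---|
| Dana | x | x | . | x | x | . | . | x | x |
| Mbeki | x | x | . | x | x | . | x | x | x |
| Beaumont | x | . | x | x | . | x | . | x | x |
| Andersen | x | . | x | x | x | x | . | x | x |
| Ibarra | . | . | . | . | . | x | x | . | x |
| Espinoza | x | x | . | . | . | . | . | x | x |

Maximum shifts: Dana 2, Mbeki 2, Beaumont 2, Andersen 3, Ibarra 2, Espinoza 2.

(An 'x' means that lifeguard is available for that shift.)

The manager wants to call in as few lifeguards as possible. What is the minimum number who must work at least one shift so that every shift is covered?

10 slots to fill and no one can take more than 3, so at least ⌈10/3⌉ = 4 lifeguards are needed.
Any 4 lifeguards together have capacity at most 3+2+2+2 = 9 < 10 slots, so 4 can never suffice.
Dana, Mbeki, Beaumont, Andersen, and Ibarra alone can cover everything: Wed-AM→Mbeki, Wed-PM→Dana, Thu-AM→Beaumont, Thu-PM→Andersen, Fri-AM→Dana, Fri-PM→Beaumont, Sat-AM→Mbeki, Sat-PM→Andersen, Sun-AM→Andersen+Ibarra.

5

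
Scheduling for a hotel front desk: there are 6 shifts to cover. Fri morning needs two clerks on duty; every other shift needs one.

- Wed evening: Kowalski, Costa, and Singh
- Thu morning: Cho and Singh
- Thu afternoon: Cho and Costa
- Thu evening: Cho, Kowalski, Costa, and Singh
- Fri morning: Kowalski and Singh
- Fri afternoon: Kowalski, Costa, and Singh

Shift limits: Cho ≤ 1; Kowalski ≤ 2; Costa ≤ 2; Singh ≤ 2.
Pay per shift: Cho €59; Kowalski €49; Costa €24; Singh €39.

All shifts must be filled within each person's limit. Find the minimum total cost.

Fri morning can only be covered by Kowalski and Singh, so that assignment is forced.
Picking the cheapest available clerk for each shift independently would cost €223, but that ignores the shift limits.
An optimal schedule: Wed evening→Kowalski, Thu morning→Cho, Thu afternoon→Costa, Thu evening→Singh, Fri morning→Kowalski+Singh, Fri afternoon→Costa.
Total: 49 + 59 + 24 + 39 + 49 + 39 + 24 = €283.

€283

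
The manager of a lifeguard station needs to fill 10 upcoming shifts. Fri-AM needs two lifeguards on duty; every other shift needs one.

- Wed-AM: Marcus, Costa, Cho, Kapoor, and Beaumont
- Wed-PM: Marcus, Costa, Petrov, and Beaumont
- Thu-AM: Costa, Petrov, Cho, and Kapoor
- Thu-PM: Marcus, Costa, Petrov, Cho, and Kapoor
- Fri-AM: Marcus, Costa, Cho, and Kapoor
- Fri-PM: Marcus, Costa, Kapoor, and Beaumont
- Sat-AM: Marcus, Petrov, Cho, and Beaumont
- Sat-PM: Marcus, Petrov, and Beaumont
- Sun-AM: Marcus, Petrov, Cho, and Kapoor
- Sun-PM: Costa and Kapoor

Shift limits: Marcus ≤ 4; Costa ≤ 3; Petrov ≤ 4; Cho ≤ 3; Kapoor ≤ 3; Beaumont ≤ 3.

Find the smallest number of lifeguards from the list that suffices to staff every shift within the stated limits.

3

11 slots to fill and no one can take more than 4, so at least ⌈11/4⌉ = 3 lifeguards are needed.
Marcus, Costa, and Petrov alone can cover everything: Wed-AM→Marcus, Wed-PM→Petrov, Thu-AM→Costa, Thu-PM→Petrov, Fri-AM→Marcus+Costa, Fri-PM→Marcus, Sat-AM→Marcus, Sat-PM→Petrov, Sun-AM→Petrov, Sun-PM→Costa.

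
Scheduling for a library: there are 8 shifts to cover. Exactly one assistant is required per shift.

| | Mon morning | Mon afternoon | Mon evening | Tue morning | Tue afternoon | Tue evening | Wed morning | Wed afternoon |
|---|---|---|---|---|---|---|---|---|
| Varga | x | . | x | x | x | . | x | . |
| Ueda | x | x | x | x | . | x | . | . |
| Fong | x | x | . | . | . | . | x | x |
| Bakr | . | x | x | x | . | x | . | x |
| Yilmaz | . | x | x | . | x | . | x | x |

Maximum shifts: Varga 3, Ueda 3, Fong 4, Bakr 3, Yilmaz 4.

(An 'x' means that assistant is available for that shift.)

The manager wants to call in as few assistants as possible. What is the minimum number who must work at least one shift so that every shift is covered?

3

8 slots to fill and no one can take more than 4, so at least ⌈8/4⌉ = 2 assistants are needed.
No set of 2 assistants can cover every shift (each such set leaves at least one shift with no one available or exceeds a cap).
Varga, Ueda, and Fong alone can cover everything: Mon morning→Ueda, Mon afternoon→Ueda, Mon evening→Varga, Tue morning→Varga, Tue afternoon→Varga, Tue evening→Ueda, Wed morning→Fong, Wed afternoon→Fong.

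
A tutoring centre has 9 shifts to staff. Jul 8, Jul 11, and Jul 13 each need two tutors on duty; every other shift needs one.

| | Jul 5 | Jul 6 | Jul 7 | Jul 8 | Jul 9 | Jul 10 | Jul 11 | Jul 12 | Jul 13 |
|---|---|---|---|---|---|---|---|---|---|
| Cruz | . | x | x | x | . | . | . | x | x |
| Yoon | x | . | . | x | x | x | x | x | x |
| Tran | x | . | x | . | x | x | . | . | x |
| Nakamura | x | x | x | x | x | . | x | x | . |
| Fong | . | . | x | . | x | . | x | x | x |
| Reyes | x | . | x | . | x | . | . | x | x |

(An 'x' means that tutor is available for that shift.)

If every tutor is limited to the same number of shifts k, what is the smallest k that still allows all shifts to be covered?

2

With 6 tutors and 12 worker-slots to fill, someone must work at least ⌈12/6⌉ = 2 shifts, so k ≥ 2.
k = 2 works: Jul 5→Tran, Jul 6→Cruz, Jul 7→Tran, Jul 8→Cruz+Yoon, Jul 9→Nakamura, Jul 10→Yoon, Jul 11→Nakamura+Fong, Jul 12→Reyes, Jul 13→Fong+Reyes.
Loads: Cruz 2, Yoon 2, Tran 2, Nakamura 2, Fong 2, Reyes 2 — all ≤ 2.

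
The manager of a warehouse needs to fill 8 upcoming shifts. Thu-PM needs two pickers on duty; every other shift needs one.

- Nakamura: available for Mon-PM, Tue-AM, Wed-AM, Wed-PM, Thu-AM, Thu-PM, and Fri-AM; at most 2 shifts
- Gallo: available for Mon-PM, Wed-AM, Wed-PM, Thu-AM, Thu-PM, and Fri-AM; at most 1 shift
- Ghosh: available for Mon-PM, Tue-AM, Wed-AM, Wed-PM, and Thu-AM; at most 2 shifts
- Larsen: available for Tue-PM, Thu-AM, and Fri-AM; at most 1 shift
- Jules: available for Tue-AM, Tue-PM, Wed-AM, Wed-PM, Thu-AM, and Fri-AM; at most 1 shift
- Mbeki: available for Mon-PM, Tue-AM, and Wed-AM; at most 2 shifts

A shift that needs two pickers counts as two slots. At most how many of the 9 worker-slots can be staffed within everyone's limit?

9

Total capacity across all pickers is 2+1+2+1+1+2 = 9, and 9 slots are needed, so at most 9 can be filled.
An assignment achieving 9: Mon-PM→Nakamura, Tue-AM→Mbeki, Tue-PM→Larsen, Wed-AM→Mbeki, Wed-PM→Ghosh, Thu-AM→Ghosh, Thu-PM→Nakamura+Gallo, Fri-AM→Jules.
Loads: Nakamura 2/2, Gallo 1/1, Ghosh 2/2, Larsen 1/1, Jules 1/1, Mbeki 2/2.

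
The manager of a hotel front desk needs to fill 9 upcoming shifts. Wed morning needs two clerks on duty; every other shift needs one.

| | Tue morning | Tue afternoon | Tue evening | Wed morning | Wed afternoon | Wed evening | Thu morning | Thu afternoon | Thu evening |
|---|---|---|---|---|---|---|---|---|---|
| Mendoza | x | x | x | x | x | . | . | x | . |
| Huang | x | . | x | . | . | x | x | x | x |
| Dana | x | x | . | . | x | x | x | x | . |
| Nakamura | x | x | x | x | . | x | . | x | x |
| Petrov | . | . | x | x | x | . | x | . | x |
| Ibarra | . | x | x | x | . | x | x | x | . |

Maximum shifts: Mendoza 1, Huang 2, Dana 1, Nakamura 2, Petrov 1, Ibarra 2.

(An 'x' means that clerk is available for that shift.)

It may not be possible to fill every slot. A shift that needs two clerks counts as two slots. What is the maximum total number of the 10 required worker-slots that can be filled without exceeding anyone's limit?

9

Total capacity across all clerks is 1+2+1+2+1+2 = 9, and 10 slots are needed, so at most 9 can be filled.
An assignment achieving 9: Tue morning→Huang, Tue afternoon→Dana, Tue evening→Ibarra, Wed morning→Nakamura+Petrov, Wed afternoon→Mendoza, Wed evening→Nakamura, Thu morning→Ibarra, Thu evening→Huang.
Loads: Mendoza 1/1, Huang 2/2, Dana 1/1, Nakamura 2/2, Petrov 1/1, Ibarra 2/2.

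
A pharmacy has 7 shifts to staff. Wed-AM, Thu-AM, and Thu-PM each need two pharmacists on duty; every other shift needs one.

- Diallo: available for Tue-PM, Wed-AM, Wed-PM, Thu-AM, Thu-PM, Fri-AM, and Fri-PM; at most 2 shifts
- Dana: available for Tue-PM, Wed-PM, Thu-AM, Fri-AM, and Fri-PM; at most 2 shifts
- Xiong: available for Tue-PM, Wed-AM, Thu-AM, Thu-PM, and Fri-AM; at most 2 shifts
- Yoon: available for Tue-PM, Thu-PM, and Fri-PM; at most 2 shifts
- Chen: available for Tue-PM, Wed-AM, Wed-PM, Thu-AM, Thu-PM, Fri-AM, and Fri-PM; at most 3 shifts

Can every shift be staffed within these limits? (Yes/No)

One valid schedule: Tue-PM→Yoon, Wed-AM→Diallo+Xiong, Wed-PM→Diallo, Thu-AM→Xiong+Chen, Thu-PM→Yoon+Chen, Fri-AM→Dana, Fri-PM→Dana.
Loads: Diallo 2/2, Dana 2/2, Xiong 2/2, Yoon 2/2, Chen 2/3 — all within limits.

Yes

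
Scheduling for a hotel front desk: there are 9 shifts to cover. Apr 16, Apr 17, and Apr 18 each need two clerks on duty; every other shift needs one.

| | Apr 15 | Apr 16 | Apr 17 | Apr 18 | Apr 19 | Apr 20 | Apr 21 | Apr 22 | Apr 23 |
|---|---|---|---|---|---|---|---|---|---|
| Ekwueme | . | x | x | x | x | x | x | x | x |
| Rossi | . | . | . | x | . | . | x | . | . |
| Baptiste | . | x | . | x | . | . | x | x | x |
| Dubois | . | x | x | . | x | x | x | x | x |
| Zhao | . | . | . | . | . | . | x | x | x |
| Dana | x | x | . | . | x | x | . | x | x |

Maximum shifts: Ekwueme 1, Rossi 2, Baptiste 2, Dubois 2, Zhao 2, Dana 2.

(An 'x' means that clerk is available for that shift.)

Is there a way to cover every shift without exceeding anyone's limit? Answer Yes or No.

Shifts {Apr 15, Apr 16, Apr 17, Apr 19, Apr 20} need 7 worker-slots in total, but the clerks available for any of those shifts (Ekwueme, Baptiste, Dubois, and Dana) can supply at most 6 among them. So no valid schedule exists.

No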